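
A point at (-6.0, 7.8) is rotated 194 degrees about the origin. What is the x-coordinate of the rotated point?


x' = x*cos(theta) - y*sin(theta)
cos(194 deg) = -0.9703, sin(194 deg) = -0.2419
x' = -6.0 * -0.9703 - 7.8 * -0.2419
= 5.8218 - -1.887
= 7.7088


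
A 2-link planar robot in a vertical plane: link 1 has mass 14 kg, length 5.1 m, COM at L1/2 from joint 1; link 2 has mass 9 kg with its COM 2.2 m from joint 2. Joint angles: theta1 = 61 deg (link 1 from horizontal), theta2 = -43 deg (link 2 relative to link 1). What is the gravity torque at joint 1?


Horizontal distance from joint 1 to link-1 COM:
  x_c1 = (L1/2)*cos(t1) = 2.55 * 0.4848 = 1.2363 m
Horizontal distance from joint 1 to link-2 COM:
  x_c2 = L1*cos(t1) + Lc2*cos(t1+t2)
       = 5.1*0.4848 + 2.2*0.9511 = 4.5649 m
tau1 = m1*g*x_c1 + m2*g*x_c2
     = 14*9.81*1.2363 + 9*9.81*4.5649
     = 169.7886 + 403.0309
     = 572.8195 Nm


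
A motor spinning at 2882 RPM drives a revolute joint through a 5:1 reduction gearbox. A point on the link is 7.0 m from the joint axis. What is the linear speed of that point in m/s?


omega_motor = 2882 * 2*pi/60 = 301.8023 rad/s
omega_joint = omega_motor / 5 = 60.3605 rad/s
v = omega_joint * r = 60.3605 * 7.0
= 422.5233 m/s


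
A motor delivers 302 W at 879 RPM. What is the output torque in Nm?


omega = 879 * 2*pi/60 = 92.0487 rad/s
tau = P / omega = 302 / 92.0487
= 3.2809 Nm


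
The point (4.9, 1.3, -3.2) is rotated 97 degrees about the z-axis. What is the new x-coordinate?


Rotation about z-axis: x' = x*cos(theta) - y*sin(theta)
= 4.9 * -0.1219 - 1.3 * 0.9925
= -1.8875


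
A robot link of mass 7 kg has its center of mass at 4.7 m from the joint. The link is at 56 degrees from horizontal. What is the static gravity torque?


tau = m*g*L*cos(angle)
= 7 * 9.81 * 4.7 * cos(56 deg)
= 7 * 9.81 * 4.7 * 0.5592
= 180.479 Nm


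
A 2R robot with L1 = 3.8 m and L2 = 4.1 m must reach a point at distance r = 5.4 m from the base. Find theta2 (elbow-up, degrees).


cos(theta2) = (r^2 - L1^2 - L2^2) / (2*L1*L2)
cos(theta2) = (29.16 - 14.44 - 16.81) / 31.16
cos(theta2) = -0.067073
theta2 = 93.8459 degrees


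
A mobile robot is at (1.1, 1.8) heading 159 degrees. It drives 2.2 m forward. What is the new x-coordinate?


x_new = x0 + d*cos(theta)
= 1.1 + 2.2*cos(159)
= 1.1 + -2.0539
= -0.9539


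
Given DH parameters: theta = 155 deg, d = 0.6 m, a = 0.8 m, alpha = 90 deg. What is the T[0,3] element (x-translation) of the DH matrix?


T[0,3] = a * cos(theta)
= 0.8 * cos(155 deg)
= 0.8 * -0.9063
= -0.725


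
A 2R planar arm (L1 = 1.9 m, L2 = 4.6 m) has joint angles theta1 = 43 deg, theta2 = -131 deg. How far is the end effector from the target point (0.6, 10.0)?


End effector via forward kinematics:
x = L1*cos(t1) + L2*cos(t1+t2) = 1.5501
y = L1*sin(t1) + L2*sin(t1+t2) = -3.3014
Distance to target:
d = sqrt((0.6 - 1.5501)^2 + (10.0 - -3.3014)^2)
= sqrt(0.9027 + 176.9273)
= 13.3353 m


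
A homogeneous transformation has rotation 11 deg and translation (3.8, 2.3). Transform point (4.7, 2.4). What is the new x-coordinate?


x' = cos(theta)*px - sin(theta)*py + tx
= 0.9816*4.7 - 0.1908*2.4 + 3.8
= 7.9557


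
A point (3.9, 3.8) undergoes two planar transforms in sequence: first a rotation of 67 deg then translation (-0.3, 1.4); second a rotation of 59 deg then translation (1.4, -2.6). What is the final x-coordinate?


After transform 1:
x1 = cos(67)*3.9 - sin(67)*3.8 + -0.3 = -2.2741
y1 = sin(67)*3.9 + cos(67)*3.8 + 1.4 = 6.4747
After transform 2:
x2 = cos(59)*-2.2741 - sin(59)*6.4747 + 1.4
= -5.3212


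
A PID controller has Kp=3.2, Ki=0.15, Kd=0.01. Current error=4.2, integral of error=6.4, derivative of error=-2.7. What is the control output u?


u = Kp*e + Ki*int(e) + Kd*de/dt
= 3.2*4.2 + 0.15*6.4 + 0.01*(-2.7)
= 13.44 + 0.96 + -0.027
= 14.373


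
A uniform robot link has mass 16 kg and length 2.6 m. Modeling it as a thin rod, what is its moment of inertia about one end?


I = (1/3) * m * L^2
= (1/3) * 16 * 2.6^2
= 0.333333 * 16 * 6.76
= 36.0533 kg*m^2


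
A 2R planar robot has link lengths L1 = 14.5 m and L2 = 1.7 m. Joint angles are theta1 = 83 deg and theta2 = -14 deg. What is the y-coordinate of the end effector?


Convert angles to radians: theta1 = 1.4486, theta2 = -0.2443
y = L1*sin(theta1) + L2*sin(theta1+theta2)
y = 14.3919 + 1.5871
y = 15.979


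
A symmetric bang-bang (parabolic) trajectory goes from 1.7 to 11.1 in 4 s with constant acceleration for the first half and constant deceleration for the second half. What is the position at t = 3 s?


Symmetric rest-to-rest: each phase covers (pf-p0)/2 in time T/2. 0.5*a*(T/2)^2 = (pf-p0)/2 => a = 4*(pf-p0)/T^2
a = 4*(11.1-1.7)/4^2 = 2.35
t = 3 is in the deceleration phase (t > T/2).
p = pf - 0.5*a*(T-t)^2 = 11.1 - 0.5*2.35*1^2
= 9.925


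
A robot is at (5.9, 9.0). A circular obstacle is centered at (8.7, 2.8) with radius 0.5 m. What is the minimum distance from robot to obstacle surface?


center_dist = sqrt((5.9-8.7)^2 + (9.0-2.8)^2)
= sqrt(7.84 + 38.44)
= 6.8029
min_dist = center_dist - radius = 6.8029 - 0.5 = 6.3029 m


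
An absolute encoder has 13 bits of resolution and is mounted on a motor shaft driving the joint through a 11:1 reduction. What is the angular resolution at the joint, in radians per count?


counts = 2^13 = 8192
effective counts at joint = 8192 * 11 = 90112
resolution = 2*pi / 90112
= 6.9726e-05 rad/count


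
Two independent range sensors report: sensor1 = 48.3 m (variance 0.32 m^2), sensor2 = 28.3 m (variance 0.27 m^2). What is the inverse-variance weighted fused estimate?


w1 = (1/var1) / (1/var1 + 1/var2)
   = 3.125 / (3.125 + 3.7037) = 0.4576
w2 = 1 - w1 = 0.5424
fused = w1*s1 + w2*s2 = 22.1034 + 15.3492
= 37.4525 m


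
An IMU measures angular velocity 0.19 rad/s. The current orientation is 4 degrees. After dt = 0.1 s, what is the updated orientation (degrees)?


delta_theta = w * dt = 0.19 * 0.1 = 0.019 rad
= 1.0886 deg
theta_new = 4 + 1.0886 = 5.0886 deg


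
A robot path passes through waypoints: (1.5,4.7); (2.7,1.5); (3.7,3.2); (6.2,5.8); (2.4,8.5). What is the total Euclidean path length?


Segment lengths:
  seg1 = sqrt((1.2)^2 + (-3.2)^2) = 3.4176
  seg2 = sqrt((1.0)^2 + (1.7)^2) = 1.9723
  seg3 = sqrt((2.5)^2 + (2.6)^2) = 3.6069
  seg4 = sqrt((-3.8)^2 + (2.7)^2) = 4.6615
Total = 13.6584


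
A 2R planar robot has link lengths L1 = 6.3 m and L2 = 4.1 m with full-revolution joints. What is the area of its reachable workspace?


r_max = L1 + L2 = 10.4 m
r_min = |L1 - L2| = 2.2 m
Area = pi*(r_max^2 - r_min^2)
= pi*(108.16 - 4.84)
= pi * 103.32
= 324.5894 m^2


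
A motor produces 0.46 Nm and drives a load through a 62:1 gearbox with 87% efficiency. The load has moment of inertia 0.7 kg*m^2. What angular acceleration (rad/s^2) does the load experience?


tau_out = tau_motor * N * eta
= 0.46 * 62 * 0.87 = 24.8124 Nm
alpha = tau_out / I = 24.8124 / 0.7
= 35.4463 rad/s^2


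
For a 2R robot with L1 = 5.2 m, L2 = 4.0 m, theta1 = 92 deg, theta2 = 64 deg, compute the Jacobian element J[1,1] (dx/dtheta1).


J[1,1] = -L1*sin(t1) - L2*sin(t1+t2)
= -5.2*sin(92) - 4.0*sin(156)
= -6.8238


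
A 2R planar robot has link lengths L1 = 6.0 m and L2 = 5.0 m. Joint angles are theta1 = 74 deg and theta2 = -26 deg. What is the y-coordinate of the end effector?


Convert angles to radians: theta1 = 1.2915, theta2 = -0.4538
y = L1*sin(theta1) + L2*sin(theta1+theta2)
y = 5.7676 + 3.7157
y = 9.4833


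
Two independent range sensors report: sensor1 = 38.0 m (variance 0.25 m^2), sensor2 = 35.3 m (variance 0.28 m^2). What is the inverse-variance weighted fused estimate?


w1 = (1/var1) / (1/var1 + 1/var2)
   = 4.0 / (4.0 + 3.5714) = 0.5283
w2 = 1 - w1 = 0.4717
fused = w1*s1 + w2*s2 = 20.0755 + 16.6509
= 36.7264 m


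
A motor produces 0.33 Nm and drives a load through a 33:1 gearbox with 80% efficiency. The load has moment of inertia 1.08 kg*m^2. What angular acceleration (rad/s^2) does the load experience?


tau_out = tau_motor * N * eta
= 0.33 * 33 * 0.8 = 8.712 Nm
alpha = tau_out / I = 8.712 / 1.08
= 8.0667 rad/s^2


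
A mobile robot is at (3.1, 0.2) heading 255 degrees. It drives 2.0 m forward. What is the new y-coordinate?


y_new = y0 + d*sin(theta)
= 0.2 + 2.0*sin(255)
= 0.2 + -1.9319
= -1.7319


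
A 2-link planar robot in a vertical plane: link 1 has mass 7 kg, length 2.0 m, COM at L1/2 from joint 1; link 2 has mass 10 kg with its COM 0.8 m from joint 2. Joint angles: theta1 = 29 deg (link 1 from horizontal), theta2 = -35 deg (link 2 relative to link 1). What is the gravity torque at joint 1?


Horizontal distance from joint 1 to link-1 COM:
  x_c1 = (L1/2)*cos(t1) = 1.0 * 0.8746 = 0.8746 m
Horizontal distance from joint 1 to link-2 COM:
  x_c2 = L1*cos(t1) + Lc2*cos(t1+t2)
       = 2.0*0.8746 + 0.8*0.9945 = 2.5449 m
tau1 = m1*g*x_c1 + m2*g*x_c2
     = 7*9.81*0.8746 + 10*9.81*2.5449
     = 60.0601 + 249.6505
     = 309.7106 Nm


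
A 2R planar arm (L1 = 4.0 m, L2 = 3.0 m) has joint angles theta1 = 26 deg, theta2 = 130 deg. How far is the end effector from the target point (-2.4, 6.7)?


End effector via forward kinematics:
x = L1*cos(t1) + L2*cos(t1+t2) = 0.8545
y = L1*sin(t1) + L2*sin(t1+t2) = 2.9737
Distance to target:
d = sqrt((-2.4 - 0.8545)^2 + (6.7 - 2.9737)^2)
= sqrt(10.592 + 13.8854)
= 4.9475 m


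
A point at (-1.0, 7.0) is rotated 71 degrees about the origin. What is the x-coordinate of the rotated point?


x' = x*cos(theta) - y*sin(theta)
cos(71 deg) = 0.3256, sin(71 deg) = 0.9455
x' = -1.0 * 0.3256 - 7.0 * 0.9455
= -0.3256 - 6.6186
= -6.9442


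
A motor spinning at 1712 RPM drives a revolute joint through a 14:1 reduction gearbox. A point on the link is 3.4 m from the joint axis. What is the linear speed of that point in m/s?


omega_motor = 1712 * 2*pi/60 = 179.2802 rad/s
omega_joint = omega_motor / 14 = 12.8057 rad/s
v = omega_joint * r = 12.8057 * 3.4
= 43.5395 m/s


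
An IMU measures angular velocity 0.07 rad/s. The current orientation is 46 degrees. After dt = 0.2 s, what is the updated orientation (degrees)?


delta_theta = w * dt = 0.07 * 0.2 = 0.014 rad
= 0.8021 deg
theta_new = 46 + 0.8021 = 46.8021 deg


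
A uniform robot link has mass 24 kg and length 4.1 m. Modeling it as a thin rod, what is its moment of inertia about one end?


I = (1/3) * m * L^2
= (1/3) * 24 * 4.1^2
= 0.333333 * 24 * 16.81
= 134.48 kg*m^2


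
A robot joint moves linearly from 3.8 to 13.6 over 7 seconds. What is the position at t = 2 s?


s = t/T = 2/7 = 0.2857
p(t) = p0 + (pf-p0)*s
= 3.8 + (13.6 - 3.8) * 0.2857
= 6.6


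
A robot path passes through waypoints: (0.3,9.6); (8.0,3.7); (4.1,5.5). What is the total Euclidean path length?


Segment lengths:
  seg1 = sqrt((7.7)^2 + (-5.9)^2) = 9.7005
  seg2 = sqrt((-3.9)^2 + (1.8)^2) = 4.2953
Total = 13.9959


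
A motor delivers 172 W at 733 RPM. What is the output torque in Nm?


omega = 733 * 2*pi/60 = 76.7596 rad/s
tau = P / omega = 172 / 76.7596
= 2.2408 Nm


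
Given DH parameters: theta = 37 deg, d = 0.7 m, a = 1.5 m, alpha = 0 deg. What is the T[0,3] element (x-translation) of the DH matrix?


T[0,3] = a * cos(theta)
= 1.5 * cos(37 deg)
= 1.5 * 0.7986
= 1.198


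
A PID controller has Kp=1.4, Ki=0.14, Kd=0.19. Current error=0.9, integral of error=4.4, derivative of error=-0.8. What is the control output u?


u = Kp*e + Ki*int(e) + Kd*de/dt
= 1.4*0.9 + 0.14*4.4 + 0.19*(-0.8)
= 1.26 + 0.616 + -0.152
= 1.724


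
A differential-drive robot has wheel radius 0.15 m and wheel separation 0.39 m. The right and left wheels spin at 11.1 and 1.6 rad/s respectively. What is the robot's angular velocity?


vR = r*wR = 0.15*11.1 = 1.665 m/s
vL = r*wL = 0.15*1.6 = 0.24 m/s
v = (vR+vL)/2 = 0.9525 m/s
omega = (vR-vL)/L = 3.6538 rad/s
angular velocity = 3.6538 rad/s


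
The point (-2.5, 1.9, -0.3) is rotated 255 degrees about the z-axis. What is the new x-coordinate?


Rotation about z-axis: x' = x*cos(theta) - y*sin(theta)
= -2.5 * -0.2588 - 1.9 * -0.9659
= 2.4823


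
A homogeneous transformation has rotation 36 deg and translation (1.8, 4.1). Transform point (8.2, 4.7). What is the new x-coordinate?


x' = cos(theta)*px - sin(theta)*py + tx
= 0.809*8.2 - 0.5878*4.7 + 1.8
= 5.6713


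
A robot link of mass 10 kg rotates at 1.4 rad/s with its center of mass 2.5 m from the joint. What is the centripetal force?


F = m * omega^2 * r
= 10 * 1.4^2 * 2.5
= 10 * 1.96 * 2.5
= 49.0 N


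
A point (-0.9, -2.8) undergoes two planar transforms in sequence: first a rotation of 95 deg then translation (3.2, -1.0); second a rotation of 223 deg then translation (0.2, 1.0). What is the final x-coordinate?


After transform 1:
x1 = cos(95)*-0.9 - sin(95)*-2.8 + 3.2 = 6.0678
y1 = sin(95)*-0.9 + cos(95)*-2.8 + -1.0 = -1.6525
After transform 2:
x2 = cos(223)*6.0678 - sin(223)*-1.6525 + 0.2
= -5.3647


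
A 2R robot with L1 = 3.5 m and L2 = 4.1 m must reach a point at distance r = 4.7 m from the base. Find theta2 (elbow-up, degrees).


cos(theta2) = (r^2 - L1^2 - L2^2) / (2*L1*L2)
cos(theta2) = (22.09 - 12.25 - 16.81) / 28.7
cos(theta2) = -0.242857
theta2 = 104.0552 degrees


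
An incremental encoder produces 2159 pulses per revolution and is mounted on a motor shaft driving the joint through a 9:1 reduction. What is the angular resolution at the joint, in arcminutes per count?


counts per rev = 2159
effective counts at joint = 2159 * 9 = 19431
resolution = 360*60 / 19431
= 1.1116 arcmin/count


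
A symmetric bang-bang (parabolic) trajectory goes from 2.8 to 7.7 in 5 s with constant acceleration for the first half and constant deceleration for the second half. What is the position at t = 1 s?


Symmetric rest-to-rest: each phase covers (pf-p0)/2 in time T/2. 0.5*a*(T/2)^2 = (pf-p0)/2 => a = 4*(pf-p0)/T^2
a = 4*(7.7-2.8)/5^2 = 0.784
t = 1 is in the acceleration phase (t <= T/2).
p = p0 + 0.5*a*t^2 = 2.8 + 0.5*0.784*1^2
= 3.192


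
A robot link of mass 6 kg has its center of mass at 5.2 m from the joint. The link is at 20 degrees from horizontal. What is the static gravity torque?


tau = m*g*L*cos(angle)
= 6 * 9.81 * 5.2 * cos(20 deg)
= 6 * 9.81 * 5.2 * 0.9397
= 287.6136 Nm


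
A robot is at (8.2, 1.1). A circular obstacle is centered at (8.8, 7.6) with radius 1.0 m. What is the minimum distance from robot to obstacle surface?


center_dist = sqrt((8.2-8.8)^2 + (1.1-7.6)^2)
= sqrt(0.36 + 42.25)
= 6.5276
min_dist = center_dist - radius = 6.5276 - 1.0 = 5.5276 m


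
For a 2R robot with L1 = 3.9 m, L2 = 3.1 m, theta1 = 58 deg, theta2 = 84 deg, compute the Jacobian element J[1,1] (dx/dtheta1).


J[1,1] = -L1*sin(t1) - L2*sin(t1+t2)
= -3.9*sin(58) - 3.1*sin(142)
= -5.2159


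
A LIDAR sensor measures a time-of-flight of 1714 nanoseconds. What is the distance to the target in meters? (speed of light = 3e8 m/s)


tof = 1714 ns = 1.714e-06 s
dist = c * tof / 2
= 3e8 * 1.714e-06 / 2
= 257.1 m


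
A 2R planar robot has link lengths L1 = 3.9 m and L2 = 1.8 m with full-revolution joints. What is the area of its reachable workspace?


r_max = L1 + L2 = 5.7 m
r_min = |L1 - L2| = 2.1 m
Area = pi*(r_max^2 - r_min^2)
= pi*(32.49 - 4.41)
= pi * 28.08
= 88.2159 m^2


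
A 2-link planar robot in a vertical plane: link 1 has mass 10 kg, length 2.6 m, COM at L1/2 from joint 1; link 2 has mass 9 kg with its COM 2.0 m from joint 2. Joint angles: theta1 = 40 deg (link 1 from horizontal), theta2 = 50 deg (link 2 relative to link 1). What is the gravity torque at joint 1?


Horizontal distance from joint 1 to link-1 COM:
  x_c1 = (L1/2)*cos(t1) = 1.3 * 0.766 = 0.9959 m
Horizontal distance from joint 1 to link-2 COM:
  x_c2 = L1*cos(t1) + Lc2*cos(t1+t2)
       = 2.6*0.766 + 2.0*0.0 = 1.9917 m
tau1 = m1*g*x_c1 + m2*g*x_c2
     = 10*9.81*0.9959 + 9*9.81*1.9917
     = 97.6936 + 175.8486
     = 273.5422 Nm


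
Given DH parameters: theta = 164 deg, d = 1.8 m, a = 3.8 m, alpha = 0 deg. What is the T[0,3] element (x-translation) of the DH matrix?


T[0,3] = a * cos(theta)
= 3.8 * cos(164 deg)
= 3.8 * -0.9613
= -3.6528


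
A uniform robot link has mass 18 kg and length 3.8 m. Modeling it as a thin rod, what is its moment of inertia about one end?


I = (1/3) * m * L^2
= (1/3) * 18 * 3.8^2
= 0.333333 * 18 * 14.44
= 86.64 kg*m^2


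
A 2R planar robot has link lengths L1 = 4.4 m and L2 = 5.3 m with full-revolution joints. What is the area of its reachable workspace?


r_max = L1 + L2 = 9.7 m
r_min = |L1 - L2| = 0.9 m
Area = pi*(r_max^2 - r_min^2)
= pi*(94.09 - 0.81)
= pi * 93.28
= 293.0478 m^2


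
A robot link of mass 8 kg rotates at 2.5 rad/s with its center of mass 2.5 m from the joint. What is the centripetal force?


F = m * omega^2 * r
= 8 * 2.5^2 * 2.5
= 8 * 6.25 * 2.5
= 125.0 N


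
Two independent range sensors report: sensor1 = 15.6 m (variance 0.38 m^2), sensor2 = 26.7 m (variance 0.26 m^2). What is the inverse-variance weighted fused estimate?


w1 = (1/var1) / (1/var1 + 1/var2)
   = 2.6316 / (2.6316 + 3.8462) = 0.4063
w2 = 1 - w1 = 0.5938
fused = w1*s1 + w2*s2 = 6.3375 + 15.8531
= 22.1906 m


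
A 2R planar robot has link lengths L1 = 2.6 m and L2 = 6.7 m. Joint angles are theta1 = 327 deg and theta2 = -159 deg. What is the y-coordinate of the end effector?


Convert angles to radians: theta1 = 5.7072, theta2 = -2.7751
y = L1*sin(theta1) + L2*sin(theta1+theta2)
y = -1.4161 + 1.393
y = -0.0231


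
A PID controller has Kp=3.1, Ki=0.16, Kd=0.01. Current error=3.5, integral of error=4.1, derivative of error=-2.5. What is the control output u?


u = Kp*e + Ki*int(e) + Kd*de/dt
= 3.1*3.5 + 0.16*4.1 + 0.01*(-2.5)
= 10.85 + 0.656 + -0.025
= 11.481


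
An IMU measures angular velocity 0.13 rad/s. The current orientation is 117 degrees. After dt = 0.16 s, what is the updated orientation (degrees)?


delta_theta = w * dt = 0.13 * 0.16 = 0.0208 rad
= 1.1918 deg
theta_new = 117 + 1.1918 = 118.1918 deg


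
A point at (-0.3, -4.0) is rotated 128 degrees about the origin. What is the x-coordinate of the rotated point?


x' = x*cos(theta) - y*sin(theta)
cos(128 deg) = -0.6157, sin(128 deg) = 0.788
x' = -0.3 * -0.6157 - -4.0 * 0.788
= 0.1847 - -3.152
= 3.3367


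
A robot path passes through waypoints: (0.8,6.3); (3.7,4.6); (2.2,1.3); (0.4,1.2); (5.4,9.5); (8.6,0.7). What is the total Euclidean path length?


Segment lengths:
  seg1 = sqrt((2.9)^2 + (-1.7)^2) = 3.3615
  seg2 = sqrt((-1.5)^2 + (-3.3)^2) = 3.6249
  seg3 = sqrt((-1.8)^2 + (-0.1)^2) = 1.8028
  seg4 = sqrt((5.0)^2 + (8.3)^2) = 9.6897
  seg5 = sqrt((3.2)^2 + (-8.8)^2) = 9.3638
Total = 27.8427


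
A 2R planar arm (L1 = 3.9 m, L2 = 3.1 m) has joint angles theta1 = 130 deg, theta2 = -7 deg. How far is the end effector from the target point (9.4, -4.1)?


End effector via forward kinematics:
x = L1*cos(t1) + L2*cos(t1+t2) = -4.1953
y = L1*sin(t1) + L2*sin(t1+t2) = 5.5875
Distance to target:
d = sqrt((9.4 - -4.1953)^2 + (-4.1 - 5.5875)^2)
= sqrt(184.8309 + 93.8467)
= 16.6936 m


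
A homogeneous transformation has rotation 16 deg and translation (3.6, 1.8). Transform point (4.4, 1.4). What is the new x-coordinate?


x' = cos(theta)*px - sin(theta)*py + tx
= 0.9613*4.4 - 0.2756*1.4 + 3.6
= 7.4437


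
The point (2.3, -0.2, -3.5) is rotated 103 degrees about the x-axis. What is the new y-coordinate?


Rotation about x-axis: y' = y*cos(theta) - z*sin(theta)
= -0.2 * -0.225 - -3.5 * 0.9744
= 3.4553


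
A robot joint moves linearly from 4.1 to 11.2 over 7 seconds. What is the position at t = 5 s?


s = t/T = 5/7 = 0.7143
p(t) = p0 + (pf-p0)*s
= 4.1 + (11.2 - 4.1) * 0.7143
= 9.1714


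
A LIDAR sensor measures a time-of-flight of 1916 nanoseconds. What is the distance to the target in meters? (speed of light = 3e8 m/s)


tof = 1916 ns = 1.916e-06 s
dist = c * tof / 2
= 3e8 * 1.916e-06 / 2
= 287.4 m


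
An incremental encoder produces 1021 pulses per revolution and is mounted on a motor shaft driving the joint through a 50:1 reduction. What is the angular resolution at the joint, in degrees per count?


counts per rev = 1021
effective counts at joint = 1021 * 50 = 51050
resolution = 360 / 51050
= 0.0071 deg/count


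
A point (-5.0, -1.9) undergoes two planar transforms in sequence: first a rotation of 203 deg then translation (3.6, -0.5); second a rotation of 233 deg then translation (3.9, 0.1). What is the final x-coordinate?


After transform 1:
x1 = cos(203)*-5.0 - sin(203)*-1.9 + 3.6 = 7.4601
y1 = sin(203)*-5.0 + cos(203)*-1.9 + -0.5 = 3.2026
After transform 2:
x2 = cos(233)*7.4601 - sin(233)*3.2026 + 3.9
= 1.9681


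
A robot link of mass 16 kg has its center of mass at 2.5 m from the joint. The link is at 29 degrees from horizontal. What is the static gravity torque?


tau = m*g*L*cos(angle)
= 16 * 9.81 * 2.5 * cos(29 deg)
= 16 * 9.81 * 2.5 * 0.8746
= 343.2008 Nm


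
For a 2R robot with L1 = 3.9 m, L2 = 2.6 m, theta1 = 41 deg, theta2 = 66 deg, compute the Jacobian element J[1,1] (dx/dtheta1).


J[1,1] = -L1*sin(t1) - L2*sin(t1+t2)
= -3.9*sin(41) - 2.6*sin(107)
= -5.045


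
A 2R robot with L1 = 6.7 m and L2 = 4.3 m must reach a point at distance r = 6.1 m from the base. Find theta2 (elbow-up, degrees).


cos(theta2) = (r^2 - L1^2 - L2^2) / (2*L1*L2)
cos(theta2) = (37.21 - 44.89 - 18.49) / 57.62
cos(theta2) = -0.454183
theta2 = 117.0124 degrees


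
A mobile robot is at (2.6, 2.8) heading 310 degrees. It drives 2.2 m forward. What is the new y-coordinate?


y_new = y0 + d*sin(theta)
= 2.8 + 2.2*sin(310)
= 2.8 + -1.6853
= 1.1147


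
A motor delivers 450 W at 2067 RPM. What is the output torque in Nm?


omega = 2067 * 2*pi/60 = 216.4557 rad/s
tau = P / omega = 450 / 216.4557
= 2.0789 Nm


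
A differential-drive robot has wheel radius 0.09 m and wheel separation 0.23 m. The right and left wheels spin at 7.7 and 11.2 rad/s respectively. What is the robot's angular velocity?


vR = r*wR = 0.09*7.7 = 0.693 m/s
vL = r*wL = 0.09*11.2 = 1.008 m/s
v = (vR+vL)/2 = 0.8505 m/s
omega = (vR-vL)/L = -1.3696 rad/s
angular velocity = -1.3696 rad/s


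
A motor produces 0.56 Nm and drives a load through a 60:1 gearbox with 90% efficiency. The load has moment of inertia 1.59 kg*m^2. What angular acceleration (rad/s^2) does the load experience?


tau_out = tau_motor * N * eta
= 0.56 * 60 * 0.9 = 30.24 Nm
alpha = tau_out / I = 30.24 / 1.59
= 19.0189 rad/s^2


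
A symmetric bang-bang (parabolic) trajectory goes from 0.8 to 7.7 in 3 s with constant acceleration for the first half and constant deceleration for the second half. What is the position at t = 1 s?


Symmetric rest-to-rest: each phase covers (pf-p0)/2 in time T/2. 0.5*a*(T/2)^2 = (pf-p0)/2 => a = 4*(pf-p0)/T^2
a = 4*(7.7-0.8)/3^2 = 3.0667
t = 1 is in the acceleration phase (t <= T/2).
p = p0 + 0.5*a*t^2 = 0.8 + 0.5*3.0667*1^2
= 2.3333


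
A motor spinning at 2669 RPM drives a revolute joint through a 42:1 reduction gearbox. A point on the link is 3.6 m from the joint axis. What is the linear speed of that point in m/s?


omega_motor = 2669 * 2*pi/60 = 279.497 rad/s
omega_joint = omega_motor / 42 = 6.6547 rad/s
v = omega_joint * r = 6.6547 * 3.6
= 23.9569 m/s


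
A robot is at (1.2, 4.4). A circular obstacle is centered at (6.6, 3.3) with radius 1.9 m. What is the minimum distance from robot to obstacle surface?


center_dist = sqrt((1.2-6.6)^2 + (4.4-3.3)^2)
= sqrt(29.16 + 1.21)
= 5.5109
min_dist = center_dist - radius = 5.5109 - 1.9 = 3.6109 m


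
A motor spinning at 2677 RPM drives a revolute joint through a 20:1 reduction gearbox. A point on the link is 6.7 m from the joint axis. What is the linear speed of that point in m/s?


omega_motor = 2677 * 2*pi/60 = 280.3348 rad/s
omega_joint = omega_motor / 20 = 14.0167 rad/s
v = omega_joint * r = 14.0167 * 6.7
= 93.9122 m/s


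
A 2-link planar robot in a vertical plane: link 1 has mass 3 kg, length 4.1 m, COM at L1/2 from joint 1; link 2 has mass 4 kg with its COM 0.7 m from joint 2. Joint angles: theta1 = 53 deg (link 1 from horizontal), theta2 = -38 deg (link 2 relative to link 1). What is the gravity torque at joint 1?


Horizontal distance from joint 1 to link-1 COM:
  x_c1 = (L1/2)*cos(t1) = 2.05 * 0.6018 = 1.2337 m
Horizontal distance from joint 1 to link-2 COM:
  x_c2 = L1*cos(t1) + Lc2*cos(t1+t2)
       = 4.1*0.6018 + 0.7*0.9659 = 3.1436 m
tau1 = m1*g*x_c1 + m2*g*x_c2
     = 3*9.81*1.2337 + 4*9.81*3.1436
     = 36.3084 + 123.3545
     = 159.6629 Nm


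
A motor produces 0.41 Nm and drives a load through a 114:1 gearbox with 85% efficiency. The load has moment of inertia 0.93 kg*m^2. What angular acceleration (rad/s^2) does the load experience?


tau_out = tau_motor * N * eta
= 0.41 * 114 * 0.85 = 39.729 Nm
alpha = tau_out / I = 39.729 / 0.93
= 42.7194 rad/s^2


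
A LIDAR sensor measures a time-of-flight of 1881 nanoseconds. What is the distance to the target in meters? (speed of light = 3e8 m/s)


tof = 1881 ns = 1.881e-06 s
dist = c * tof / 2
= 3e8 * 1.881e-06 / 2
= 282.15 m


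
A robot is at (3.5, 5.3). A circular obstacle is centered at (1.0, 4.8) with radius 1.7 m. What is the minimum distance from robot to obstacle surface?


center_dist = sqrt((3.5-1.0)^2 + (5.3-4.8)^2)
= sqrt(6.25 + 0.25)
= 2.5495
min_dist = center_dist - radius = 2.5495 - 1.7 = 0.8495 m


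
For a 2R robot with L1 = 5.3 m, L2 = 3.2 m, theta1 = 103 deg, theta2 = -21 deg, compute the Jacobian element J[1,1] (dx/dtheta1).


J[1,1] = -L1*sin(t1) - L2*sin(t1+t2)
= -5.3*sin(103) - 3.2*sin(82)
= -8.333


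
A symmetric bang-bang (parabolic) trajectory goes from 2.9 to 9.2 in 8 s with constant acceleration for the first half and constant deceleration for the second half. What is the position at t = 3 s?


Symmetric rest-to-rest: each phase covers (pf-p0)/2 in time T/2. 0.5*a*(T/2)^2 = (pf-p0)/2 => a = 4*(pf-p0)/T^2
a = 4*(9.2-2.9)/8^2 = 0.3937
t = 3 is in the acceleration phase (t <= T/2).
p = p0 + 0.5*a*t^2 = 2.9 + 0.5*0.3937*3^2
= 4.6719


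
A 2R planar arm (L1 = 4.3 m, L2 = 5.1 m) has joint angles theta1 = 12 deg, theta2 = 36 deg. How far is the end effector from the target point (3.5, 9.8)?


End effector via forward kinematics:
x = L1*cos(t1) + L2*cos(t1+t2) = 7.6186
y = L1*sin(t1) + L2*sin(t1+t2) = 4.6841
Distance to target:
d = sqrt((3.5 - 7.6186)^2 + (9.8 - 4.6841)^2)
= sqrt(16.9629 + 26.1729)
= 6.5678 m


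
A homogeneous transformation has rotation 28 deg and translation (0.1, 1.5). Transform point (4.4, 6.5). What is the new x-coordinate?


x' = cos(theta)*px - sin(theta)*py + tx
= 0.8829*4.4 - 0.4695*6.5 + 0.1
= 0.9334


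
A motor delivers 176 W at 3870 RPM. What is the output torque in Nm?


omega = 3870 * 2*pi/60 = 405.2655 rad/s
tau = P / omega = 176 / 405.2655
= 0.4343 Nm


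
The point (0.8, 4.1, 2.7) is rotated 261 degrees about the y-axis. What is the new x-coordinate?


Rotation about y-axis: x' = x*cos(theta) + z*sin(theta)
= 0.8 * -0.1564 + 2.7 * -0.9877
= -2.7919


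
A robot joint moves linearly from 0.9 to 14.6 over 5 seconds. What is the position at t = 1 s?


s = t/T = 1/5 = 0.2
p(t) = p0 + (pf-p0)*s
= 0.9 + (14.6 - 0.9) * 0.2
= 3.64


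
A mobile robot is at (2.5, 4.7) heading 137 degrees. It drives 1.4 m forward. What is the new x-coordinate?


x_new = x0 + d*cos(theta)
= 2.5 + 1.4*cos(137)
= 2.5 + -1.0239
= 1.4761


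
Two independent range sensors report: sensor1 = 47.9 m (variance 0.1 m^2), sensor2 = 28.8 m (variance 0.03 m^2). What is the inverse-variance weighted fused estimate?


w1 = (1/var1) / (1/var1 + 1/var2)
   = 10.0 / (10.0 + 33.3333) = 0.2308
w2 = 1 - w1 = 0.7692
fused = w1*s1 + w2*s2 = 11.0538 + 22.1538
= 33.2077 m


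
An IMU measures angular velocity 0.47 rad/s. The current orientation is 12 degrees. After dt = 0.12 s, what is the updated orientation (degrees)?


delta_theta = w * dt = 0.47 * 0.12 = 0.0564 rad
= 3.2315 deg
theta_new = 12 + 3.2315 = 15.2315 deg


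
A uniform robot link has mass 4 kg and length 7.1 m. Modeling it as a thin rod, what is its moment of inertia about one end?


I = (1/3) * m * L^2
= (1/3) * 4 * 7.1^2
= 0.333333 * 4 * 50.41
= 67.2133 kg*m^2


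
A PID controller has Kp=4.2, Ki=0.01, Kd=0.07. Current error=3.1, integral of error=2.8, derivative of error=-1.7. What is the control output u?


u = Kp*e + Ki*int(e) + Kd*de/dt
= 4.2*3.1 + 0.01*2.8 + 0.07*(-1.7)
= 13.02 + 0.028 + -0.119
= 12.929


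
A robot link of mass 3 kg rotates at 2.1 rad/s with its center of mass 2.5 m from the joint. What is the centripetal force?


F = m * omega^2 * r
= 3 * 2.1^2 * 2.5
= 3 * 4.41 * 2.5
= 33.075 N


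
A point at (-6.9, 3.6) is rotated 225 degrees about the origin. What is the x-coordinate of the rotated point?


x' = x*cos(theta) - y*sin(theta)
cos(225 deg) = -0.7071, sin(225 deg) = -0.7071
x' = -6.9 * -0.7071 - 3.6 * -0.7071
= 4.879 - -2.5456
= 7.4246


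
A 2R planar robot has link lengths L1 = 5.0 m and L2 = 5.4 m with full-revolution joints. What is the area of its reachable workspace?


r_max = L1 + L2 = 10.4 m
r_min = |L1 - L2| = 0.4 m
Area = pi*(r_max^2 - r_min^2)
= pi*(108.16 - 0.16)
= pi * 108.0
= 339.292 m^2


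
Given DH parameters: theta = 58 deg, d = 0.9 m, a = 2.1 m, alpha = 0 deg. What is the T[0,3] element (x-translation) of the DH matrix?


T[0,3] = a * cos(theta)
= 2.1 * cos(58 deg)
= 2.1 * 0.5299
= 1.1128


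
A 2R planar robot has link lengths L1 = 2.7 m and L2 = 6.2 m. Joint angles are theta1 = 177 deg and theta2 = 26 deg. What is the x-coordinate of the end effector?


Convert angles to radians: theta1 = 3.0892, theta2 = 0.4538
x = L1*cos(theta1) + L2*cos(theta1+theta2)
x = -2.6963 + -5.7071
x = -8.4034


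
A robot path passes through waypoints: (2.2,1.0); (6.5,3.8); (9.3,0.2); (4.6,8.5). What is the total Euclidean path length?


Segment lengths:
  seg1 = sqrt((4.3)^2 + (2.8)^2) = 5.1313
  seg2 = sqrt((2.8)^2 + (-3.6)^2) = 4.5607
  seg3 = sqrt((-4.7)^2 + (8.3)^2) = 9.5383
Total = 19.2303


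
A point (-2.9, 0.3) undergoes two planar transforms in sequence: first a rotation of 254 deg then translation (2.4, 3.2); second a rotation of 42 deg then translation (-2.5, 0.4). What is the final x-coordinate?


After transform 1:
x1 = cos(254)*-2.9 - sin(254)*0.3 + 2.4 = 3.4877
y1 = sin(254)*-2.9 + cos(254)*0.3 + 3.2 = 5.905
After transform 2:
x2 = cos(42)*3.4877 - sin(42)*5.905 + -2.5
= -3.8593


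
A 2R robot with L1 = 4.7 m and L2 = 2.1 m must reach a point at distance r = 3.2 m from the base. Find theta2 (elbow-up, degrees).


cos(theta2) = (r^2 - L1^2 - L2^2) / (2*L1*L2)
cos(theta2) = (10.24 - 22.09 - 4.41) / 19.74
cos(theta2) = -0.823708
theta2 = 145.4577 degrees


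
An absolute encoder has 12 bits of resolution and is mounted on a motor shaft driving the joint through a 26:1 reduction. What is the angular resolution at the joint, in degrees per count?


counts = 2^12 = 4096
effective counts at joint = 4096 * 26 = 106496
resolution = 360 / 106496
= 0.0034 deg/count


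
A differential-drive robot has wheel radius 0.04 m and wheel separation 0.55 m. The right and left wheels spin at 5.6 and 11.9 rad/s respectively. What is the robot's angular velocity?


vR = r*wR = 0.04*5.6 = 0.224 m/s
vL = r*wL = 0.04*11.9 = 0.476 m/s
v = (vR+vL)/2 = 0.35 m/s
omega = (vR-vL)/L = -0.4582 rad/s
angular velocity = -0.4582 rad/s


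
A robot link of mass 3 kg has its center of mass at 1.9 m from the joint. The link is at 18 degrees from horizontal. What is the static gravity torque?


tau = m*g*L*cos(angle)
= 3 * 9.81 * 1.9 * cos(18 deg)
= 3 * 9.81 * 1.9 * 0.9511
= 53.1802 Nm


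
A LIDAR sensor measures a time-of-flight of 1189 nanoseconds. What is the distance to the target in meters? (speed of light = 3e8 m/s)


tof = 1189 ns = 1.189e-06 s
dist = c * tof / 2
= 3e8 * 1.189e-06 / 2
= 178.35 m


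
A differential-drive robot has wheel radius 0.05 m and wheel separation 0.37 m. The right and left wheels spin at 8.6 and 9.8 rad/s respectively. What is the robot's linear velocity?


vR = r*wR = 0.05*8.6 = 0.43 m/s
vL = r*wL = 0.05*9.8 = 0.49 m/s
v = (vR+vL)/2 = 0.46 m/s
omega = (vR-vL)/L = -0.1622 rad/s
linear velocity = 0.46 m/s


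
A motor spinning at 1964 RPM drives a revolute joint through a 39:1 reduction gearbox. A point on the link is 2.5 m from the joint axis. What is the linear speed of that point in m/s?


omega_motor = 1964 * 2*pi/60 = 205.6696 rad/s
omega_joint = omega_motor / 39 = 5.2736 rad/s
v = omega_joint * r = 5.2736 * 2.5
= 13.1839 m/s


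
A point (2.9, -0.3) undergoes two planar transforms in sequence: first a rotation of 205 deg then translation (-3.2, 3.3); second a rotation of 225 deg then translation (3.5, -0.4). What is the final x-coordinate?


After transform 1:
x1 = cos(205)*2.9 - sin(205)*-0.3 + -3.2 = -5.9551
y1 = sin(205)*2.9 + cos(205)*-0.3 + 3.3 = 2.3463
After transform 2:
x2 = cos(225)*-5.9551 - sin(225)*2.3463 + 3.5
= 9.37


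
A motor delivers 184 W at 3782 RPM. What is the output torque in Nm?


omega = 3782 * 2*pi/60 = 396.0501 rad/s
tau = P / omega = 184 / 396.0501
= 0.4646 Nm


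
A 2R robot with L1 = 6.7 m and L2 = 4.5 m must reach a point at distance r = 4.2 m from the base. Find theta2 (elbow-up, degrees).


cos(theta2) = (r^2 - L1^2 - L2^2) / (2*L1*L2)
cos(theta2) = (17.64 - 44.89 - 20.25) / 60.3
cos(theta2) = -0.787728
theta2 = 141.9737 degrees


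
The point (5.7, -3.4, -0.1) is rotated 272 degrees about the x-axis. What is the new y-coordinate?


Rotation about x-axis: y' = y*cos(theta) - z*sin(theta)
= -3.4 * 0.0349 - -0.1 * -0.9994
= -0.2186


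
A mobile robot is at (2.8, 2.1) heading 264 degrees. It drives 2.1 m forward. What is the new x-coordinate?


x_new = x0 + d*cos(theta)
= 2.8 + 2.1*cos(264)
= 2.8 + -0.2195
= 2.5805


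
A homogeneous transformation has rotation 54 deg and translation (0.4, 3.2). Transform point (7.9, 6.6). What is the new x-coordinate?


x' = cos(theta)*px - sin(theta)*py + tx
= 0.5878*7.9 - 0.809*6.6 + 0.4
= -0.296


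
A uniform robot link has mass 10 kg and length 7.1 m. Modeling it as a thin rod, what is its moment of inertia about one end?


I = (1/3) * m * L^2
= (1/3) * 10 * 7.1^2
= 0.333333 * 10 * 50.41
= 168.0333 kg*m^2


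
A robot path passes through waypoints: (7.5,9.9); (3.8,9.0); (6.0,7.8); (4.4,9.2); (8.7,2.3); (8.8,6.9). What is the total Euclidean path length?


Segment lengths:
  seg1 = sqrt((-3.7)^2 + (-0.9)^2) = 3.8079
  seg2 = sqrt((2.2)^2 + (-1.2)^2) = 2.506
  seg3 = sqrt((-1.6)^2 + (1.4)^2) = 2.126
  seg4 = sqrt((4.3)^2 + (-6.9)^2) = 8.1302
  seg5 = sqrt((0.1)^2 + (4.6)^2) = 4.6011
Total = 21.1712


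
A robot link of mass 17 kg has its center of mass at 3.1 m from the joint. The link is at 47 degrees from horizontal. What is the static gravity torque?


tau = m*g*L*cos(angle)
= 17 * 9.81 * 3.1 * cos(47 deg)
= 17 * 9.81 * 3.1 * 0.682
= 352.5843 Nm


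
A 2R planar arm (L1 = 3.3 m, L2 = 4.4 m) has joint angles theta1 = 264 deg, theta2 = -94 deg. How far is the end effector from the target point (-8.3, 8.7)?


End effector via forward kinematics:
x = L1*cos(t1) + L2*cos(t1+t2) = -4.6781
y = L1*sin(t1) + L2*sin(t1+t2) = -2.5179
Distance to target:
d = sqrt((-8.3 - -4.6781)^2 + (8.7 - -2.5179)^2)
= sqrt(13.1182 + 125.8406)
= 11.7881 m


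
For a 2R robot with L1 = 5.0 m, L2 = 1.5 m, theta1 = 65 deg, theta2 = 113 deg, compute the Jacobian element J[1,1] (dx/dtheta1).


J[1,1] = -L1*sin(t1) - L2*sin(t1+t2)
= -5.0*sin(65) - 1.5*sin(178)
= -4.5839


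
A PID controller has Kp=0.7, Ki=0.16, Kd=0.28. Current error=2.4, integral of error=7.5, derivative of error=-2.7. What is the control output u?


u = Kp*e + Ki*int(e) + Kd*de/dt
= 0.7*2.4 + 0.16*7.5 + 0.28*(-2.7)
= 1.68 + 1.2 + -0.756
= 2.124


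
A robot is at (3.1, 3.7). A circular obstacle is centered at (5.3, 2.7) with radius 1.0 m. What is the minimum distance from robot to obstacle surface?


center_dist = sqrt((3.1-5.3)^2 + (3.7-2.7)^2)
= sqrt(4.84 + 1.0)
= 2.4166
min_dist = center_dist - radius = 2.4166 - 1.0 = 1.4166 m


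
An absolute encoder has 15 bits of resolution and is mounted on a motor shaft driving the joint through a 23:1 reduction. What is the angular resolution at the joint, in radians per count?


counts = 2^15 = 32768
effective counts at joint = 32768 * 23 = 753664
resolution = 2*pi / 753664
= 8.3369e-06 rad/count


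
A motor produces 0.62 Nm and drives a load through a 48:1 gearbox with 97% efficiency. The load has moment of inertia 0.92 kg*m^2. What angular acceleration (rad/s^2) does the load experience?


tau_out = tau_motor * N * eta
= 0.62 * 48 * 0.97 = 28.8672 Nm
alpha = tau_out / I = 28.8672 / 0.92
= 31.3774 rad/s^2


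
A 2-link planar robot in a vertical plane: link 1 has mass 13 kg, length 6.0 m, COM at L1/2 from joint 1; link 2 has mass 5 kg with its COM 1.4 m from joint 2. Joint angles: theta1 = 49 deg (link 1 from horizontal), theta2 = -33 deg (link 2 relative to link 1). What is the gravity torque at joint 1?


Horizontal distance from joint 1 to link-1 COM:
  x_c1 = (L1/2)*cos(t1) = 3.0 * 0.6561 = 1.9682 m
Horizontal distance from joint 1 to link-2 COM:
  x_c2 = L1*cos(t1) + Lc2*cos(t1+t2)
       = 6.0*0.6561 + 1.4*0.9613 = 5.2821 m
tau1 = m1*g*x_c1 + m2*g*x_c2
     = 13*9.81*1.9682 + 5*9.81*5.2821
     = 251.0016 + 259.088
     = 510.0896 Nm


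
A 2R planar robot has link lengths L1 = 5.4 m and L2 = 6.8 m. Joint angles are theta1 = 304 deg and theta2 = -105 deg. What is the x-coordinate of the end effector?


Convert angles to radians: theta1 = 5.3058, theta2 = -1.8326
x = L1*cos(theta1) + L2*cos(theta1+theta2)
x = 3.0196 + -6.4295
x = -3.4099


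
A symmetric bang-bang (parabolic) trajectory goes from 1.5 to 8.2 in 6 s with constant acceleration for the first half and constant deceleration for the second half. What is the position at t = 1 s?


Symmetric rest-to-rest: each phase covers (pf-p0)/2 in time T/2. 0.5*a*(T/2)^2 = (pf-p0)/2 => a = 4*(pf-p0)/T^2
a = 4*(8.2-1.5)/6^2 = 0.7444
t = 1 is in the acceleration phase (t <= T/2).
p = p0 + 0.5*a*t^2 = 1.5 + 0.5*0.7444*1^2
= 1.8722


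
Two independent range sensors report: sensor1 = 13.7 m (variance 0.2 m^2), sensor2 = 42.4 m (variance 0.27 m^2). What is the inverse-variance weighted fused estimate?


w1 = (1/var1) / (1/var1 + 1/var2)
   = 5.0 / (5.0 + 3.7037) = 0.5745
w2 = 1 - w1 = 0.4255
fused = w1*s1 + w2*s2 = 7.8702 + 18.0426
= 25.9128 m


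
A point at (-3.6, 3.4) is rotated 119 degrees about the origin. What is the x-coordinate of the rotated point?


x' = x*cos(theta) - y*sin(theta)
cos(119 deg) = -0.4848, sin(119 deg) = 0.8746
x' = -3.6 * -0.4848 - 3.4 * 0.8746
= 1.7453 - 2.9737
= -1.2284


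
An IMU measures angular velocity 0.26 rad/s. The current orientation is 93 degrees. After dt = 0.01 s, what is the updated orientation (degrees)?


delta_theta = w * dt = 0.26 * 0.01 = 0.0026 rad
= 0.149 deg
theta_new = 93 + 0.149 = 93.149 deg


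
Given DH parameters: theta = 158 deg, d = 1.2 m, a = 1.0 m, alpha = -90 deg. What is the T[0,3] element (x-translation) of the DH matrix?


T[0,3] = a * cos(theta)
= 1.0 * cos(158 deg)
= 1.0 * -0.9272
= -0.9272


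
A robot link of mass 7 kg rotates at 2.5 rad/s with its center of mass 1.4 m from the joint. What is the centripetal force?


F = m * omega^2 * r
= 7 * 2.5^2 * 1.4
= 7 * 6.25 * 1.4
= 61.25 N


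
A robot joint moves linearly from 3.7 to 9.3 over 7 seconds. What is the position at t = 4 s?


s = t/T = 4/7 = 0.5714
p(t) = p0 + (pf-p0)*s
= 3.7 + (9.3 - 3.7) * 0.5714
= 6.9


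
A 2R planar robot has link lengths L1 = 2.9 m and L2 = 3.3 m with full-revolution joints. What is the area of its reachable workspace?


r_max = L1 + L2 = 6.2 m
r_min = |L1 - L2| = 0.4 m
Area = pi*(r_max^2 - r_min^2)
= pi*(38.44 - 0.16)
= pi * 38.28
= 120.2602 m^2
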